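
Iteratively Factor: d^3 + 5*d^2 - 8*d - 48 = (d + 4)*(d^2 + d - 12) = (d - 3)*(d + 4)*(d + 4)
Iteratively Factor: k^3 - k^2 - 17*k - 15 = (k - 5)*(k^2 + 4*k + 3) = (k - 5)*(k + 3)*(k + 1)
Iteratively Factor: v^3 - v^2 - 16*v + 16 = (v + 4)*(v^2 - 5*v + 4) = (v - 4)*(v + 4)*(v - 1)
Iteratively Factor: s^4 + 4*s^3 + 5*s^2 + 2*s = (s + 2)*(s^3 + 2*s^2 + s) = (s + 1)*(s + 2)*(s^2 + s) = s*(s + 1)*(s + 2)*(s + 1)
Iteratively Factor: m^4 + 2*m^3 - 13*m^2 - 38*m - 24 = (m + 2)*(m^3 - 13*m - 12) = (m + 1)*(m + 2)*(m^2 - m - 12) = (m - 4)*(m + 1)*(m + 2)*(m + 3)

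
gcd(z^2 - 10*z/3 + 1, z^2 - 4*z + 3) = z - 3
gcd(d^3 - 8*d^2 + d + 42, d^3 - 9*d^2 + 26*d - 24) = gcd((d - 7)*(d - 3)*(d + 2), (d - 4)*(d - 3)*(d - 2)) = d - 3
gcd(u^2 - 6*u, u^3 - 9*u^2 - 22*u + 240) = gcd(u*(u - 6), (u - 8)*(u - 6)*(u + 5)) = u - 6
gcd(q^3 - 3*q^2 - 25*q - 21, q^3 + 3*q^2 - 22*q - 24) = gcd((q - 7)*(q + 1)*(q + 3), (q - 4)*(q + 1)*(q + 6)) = q + 1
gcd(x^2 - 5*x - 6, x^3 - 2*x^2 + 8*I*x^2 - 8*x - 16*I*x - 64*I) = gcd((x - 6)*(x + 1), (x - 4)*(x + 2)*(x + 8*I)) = 1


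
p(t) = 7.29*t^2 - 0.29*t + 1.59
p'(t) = 14.58*t - 0.29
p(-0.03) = 1.61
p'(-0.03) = -0.73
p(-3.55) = 94.49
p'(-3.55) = -52.05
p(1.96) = 29.03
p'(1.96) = 28.29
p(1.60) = 19.79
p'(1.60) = 23.04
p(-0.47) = 3.34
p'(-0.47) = -7.14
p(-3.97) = 117.64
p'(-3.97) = -58.17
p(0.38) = 2.53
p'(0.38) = 5.25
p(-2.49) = 47.51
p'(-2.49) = -36.59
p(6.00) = 262.29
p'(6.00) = 87.19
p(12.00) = 1047.87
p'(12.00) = 174.67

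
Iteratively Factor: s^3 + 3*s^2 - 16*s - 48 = (s + 4)*(s^2 - s - 12) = (s + 3)*(s + 4)*(s - 4)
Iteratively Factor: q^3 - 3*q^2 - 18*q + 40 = (q - 5)*(q^2 + 2*q - 8) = (q - 5)*(q - 2)*(q + 4)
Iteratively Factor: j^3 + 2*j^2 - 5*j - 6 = (j - 2)*(j^2 + 4*j + 3) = (j - 2)*(j + 3)*(j + 1)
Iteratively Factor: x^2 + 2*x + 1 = (x + 1)*(x + 1)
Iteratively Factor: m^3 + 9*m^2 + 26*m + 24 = (m + 3)*(m^2 + 6*m + 8) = (m + 3)*(m + 4)*(m + 2)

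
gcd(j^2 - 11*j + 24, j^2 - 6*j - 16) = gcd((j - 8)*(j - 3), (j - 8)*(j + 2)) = j - 8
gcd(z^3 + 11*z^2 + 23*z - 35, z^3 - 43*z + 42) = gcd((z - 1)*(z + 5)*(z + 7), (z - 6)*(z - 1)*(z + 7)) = z^2 + 6*z - 7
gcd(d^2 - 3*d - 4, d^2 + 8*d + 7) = d + 1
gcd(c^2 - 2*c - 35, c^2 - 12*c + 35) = c - 7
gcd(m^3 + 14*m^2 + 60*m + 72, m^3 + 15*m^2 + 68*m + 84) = m^2 + 8*m + 12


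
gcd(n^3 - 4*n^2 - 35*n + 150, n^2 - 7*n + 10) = n - 5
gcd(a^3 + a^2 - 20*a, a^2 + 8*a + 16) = 1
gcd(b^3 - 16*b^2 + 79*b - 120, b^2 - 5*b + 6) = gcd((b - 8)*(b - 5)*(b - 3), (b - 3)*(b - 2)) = b - 3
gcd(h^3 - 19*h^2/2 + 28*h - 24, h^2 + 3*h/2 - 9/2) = h - 3/2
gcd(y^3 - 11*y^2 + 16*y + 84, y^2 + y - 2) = y + 2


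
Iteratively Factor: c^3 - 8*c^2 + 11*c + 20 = (c - 4)*(c^2 - 4*c - 5) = (c - 5)*(c - 4)*(c + 1)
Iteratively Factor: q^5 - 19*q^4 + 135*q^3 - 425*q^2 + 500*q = (q - 5)*(q^4 - 14*q^3 + 65*q^2 - 100*q) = (q - 5)^2*(q^3 - 9*q^2 + 20*q) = (q - 5)^2*(q - 4)*(q^2 - 5*q) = q*(q - 5)^2*(q - 4)*(q - 5)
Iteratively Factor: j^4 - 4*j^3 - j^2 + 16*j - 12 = (j - 1)*(j^3 - 3*j^2 - 4*j + 12) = (j - 3)*(j - 1)*(j^2 - 4) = (j - 3)*(j - 1)*(j + 2)*(j - 2)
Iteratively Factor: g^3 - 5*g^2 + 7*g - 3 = (g - 1)*(g^2 - 4*g + 3) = (g - 1)^2*(g - 3)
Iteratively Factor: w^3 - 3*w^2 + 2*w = (w)*(w^2 - 3*w + 2) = w*(w - 2)*(w - 1)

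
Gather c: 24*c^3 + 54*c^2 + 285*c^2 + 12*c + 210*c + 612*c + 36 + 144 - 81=24*c^3 + 339*c^2 + 834*c + 99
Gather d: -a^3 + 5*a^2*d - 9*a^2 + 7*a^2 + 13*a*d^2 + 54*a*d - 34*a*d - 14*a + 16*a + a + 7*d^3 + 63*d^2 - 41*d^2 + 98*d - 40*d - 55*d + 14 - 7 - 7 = -a^3 - 2*a^2 + 3*a + 7*d^3 + d^2*(13*a + 22) + d*(5*a^2 + 20*a + 3)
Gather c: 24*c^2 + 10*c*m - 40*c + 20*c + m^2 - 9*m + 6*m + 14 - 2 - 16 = 24*c^2 + c*(10*m - 20) + m^2 - 3*m - 4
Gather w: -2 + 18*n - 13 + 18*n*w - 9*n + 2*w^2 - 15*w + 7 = 9*n + 2*w^2 + w*(18*n - 15) - 8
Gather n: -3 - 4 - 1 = -8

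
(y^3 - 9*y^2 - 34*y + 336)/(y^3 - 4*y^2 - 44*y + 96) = (y - 7)/(y - 2)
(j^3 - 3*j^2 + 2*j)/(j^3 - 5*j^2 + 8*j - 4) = j/(j - 2)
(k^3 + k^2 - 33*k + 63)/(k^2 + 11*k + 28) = (k^2 - 6*k + 9)/(k + 4)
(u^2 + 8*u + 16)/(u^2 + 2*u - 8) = (u + 4)/(u - 2)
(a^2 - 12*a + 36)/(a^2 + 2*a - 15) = (a^2 - 12*a + 36)/(a^2 + 2*a - 15)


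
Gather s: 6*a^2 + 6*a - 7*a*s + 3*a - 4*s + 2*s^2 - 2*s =6*a^2 + 9*a + 2*s^2 + s*(-7*a - 6)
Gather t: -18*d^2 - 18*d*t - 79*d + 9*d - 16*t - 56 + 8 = -18*d^2 - 70*d + t*(-18*d - 16) - 48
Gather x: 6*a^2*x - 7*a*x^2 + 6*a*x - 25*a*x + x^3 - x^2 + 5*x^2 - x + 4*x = x^3 + x^2*(4 - 7*a) + x*(6*a^2 - 19*a + 3)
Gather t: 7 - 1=6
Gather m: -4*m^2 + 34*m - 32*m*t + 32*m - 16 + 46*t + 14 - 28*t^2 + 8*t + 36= -4*m^2 + m*(66 - 32*t) - 28*t^2 + 54*t + 34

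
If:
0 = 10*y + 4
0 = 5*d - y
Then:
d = -2/25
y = -2/5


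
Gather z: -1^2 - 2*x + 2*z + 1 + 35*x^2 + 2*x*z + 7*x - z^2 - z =35*x^2 + 5*x - z^2 + z*(2*x + 1)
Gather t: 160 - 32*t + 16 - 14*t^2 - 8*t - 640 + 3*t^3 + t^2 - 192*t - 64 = 3*t^3 - 13*t^2 - 232*t - 528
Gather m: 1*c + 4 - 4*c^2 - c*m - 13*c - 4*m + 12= -4*c^2 - 12*c + m*(-c - 4) + 16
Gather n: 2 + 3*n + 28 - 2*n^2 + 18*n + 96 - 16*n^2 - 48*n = -18*n^2 - 27*n + 126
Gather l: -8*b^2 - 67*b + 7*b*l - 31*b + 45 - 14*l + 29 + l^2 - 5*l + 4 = -8*b^2 - 98*b + l^2 + l*(7*b - 19) + 78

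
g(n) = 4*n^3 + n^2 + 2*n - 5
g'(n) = 12*n^2 + 2*n + 2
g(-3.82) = -221.02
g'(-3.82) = 169.47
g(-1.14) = -11.91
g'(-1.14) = 15.32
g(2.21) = 47.48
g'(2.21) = 65.03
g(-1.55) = -20.59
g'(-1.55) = 27.73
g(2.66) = 82.68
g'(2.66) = 92.23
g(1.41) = 11.02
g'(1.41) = 28.68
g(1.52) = 14.40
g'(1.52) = 32.76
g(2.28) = 52.17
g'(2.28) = 68.94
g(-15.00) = -13310.00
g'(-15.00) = 2672.00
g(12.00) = 7075.00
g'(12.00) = 1754.00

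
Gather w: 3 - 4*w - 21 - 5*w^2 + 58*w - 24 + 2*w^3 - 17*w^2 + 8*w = 2*w^3 - 22*w^2 + 62*w - 42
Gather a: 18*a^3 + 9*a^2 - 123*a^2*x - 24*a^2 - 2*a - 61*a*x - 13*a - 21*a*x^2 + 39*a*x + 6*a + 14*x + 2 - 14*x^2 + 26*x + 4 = 18*a^3 + a^2*(-123*x - 15) + a*(-21*x^2 - 22*x - 9) - 14*x^2 + 40*x + 6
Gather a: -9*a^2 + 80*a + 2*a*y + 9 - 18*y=-9*a^2 + a*(2*y + 80) - 18*y + 9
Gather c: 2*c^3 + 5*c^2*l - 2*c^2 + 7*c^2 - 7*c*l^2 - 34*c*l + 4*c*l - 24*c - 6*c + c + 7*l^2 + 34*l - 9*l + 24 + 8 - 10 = 2*c^3 + c^2*(5*l + 5) + c*(-7*l^2 - 30*l - 29) + 7*l^2 + 25*l + 22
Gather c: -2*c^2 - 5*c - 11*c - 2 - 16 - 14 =-2*c^2 - 16*c - 32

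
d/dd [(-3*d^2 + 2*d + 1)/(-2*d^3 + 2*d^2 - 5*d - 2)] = (-6*d^4 + 8*d^3 + 17*d^2 + 8*d + 1)/(4*d^6 - 8*d^5 + 24*d^4 - 12*d^3 + 17*d^2 + 20*d + 4)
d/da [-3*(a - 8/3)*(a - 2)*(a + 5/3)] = -9*a^2 + 18*a + 22/3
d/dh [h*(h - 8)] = 2*h - 8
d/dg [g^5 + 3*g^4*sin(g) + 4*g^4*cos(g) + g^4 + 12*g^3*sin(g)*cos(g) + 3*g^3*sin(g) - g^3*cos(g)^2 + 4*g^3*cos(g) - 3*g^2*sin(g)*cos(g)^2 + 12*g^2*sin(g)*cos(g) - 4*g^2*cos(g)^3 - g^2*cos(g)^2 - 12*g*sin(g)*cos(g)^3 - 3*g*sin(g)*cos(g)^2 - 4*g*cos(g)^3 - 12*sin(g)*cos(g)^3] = -4*g^4*sin(g) + 3*g^4*cos(g) + 5*g^4 + 8*g^3*sin(g) + g^3*sin(2*g) + 19*g^3*cos(g) + 12*g^3*cos(2*g) + 4*g^3 + 12*g^2*sin(g) + 19*g^2*sin(2*g) + 3*g^2*sin(3*g) + 45*g^2*cos(g)/4 + 21*g^2*cos(2*g)/2 - 9*g^2*cos(3*g)/4 - 3*g^2/2 + 3*g*sin(g)/2 + 12*g*sin(2*g) + 3*g*sin(3*g)/2 - 27*g*cos(g)/4 - 12*g*cos(2*g)^2 - 7*g*cos(2*g) - 17*g*cos(3*g)/4 + 5*g - 3*sin(g)/4 - 3*sin(2*g) - 3*sin(3*g)/4 - 3*sin(4*g)/2 - 3*cos(g) - 12*cos(2*g)^2 - 6*cos(2*g) - cos(3*g) + 6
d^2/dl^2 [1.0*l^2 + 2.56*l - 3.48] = 2.00000000000000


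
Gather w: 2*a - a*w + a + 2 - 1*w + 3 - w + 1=3*a + w*(-a - 2) + 6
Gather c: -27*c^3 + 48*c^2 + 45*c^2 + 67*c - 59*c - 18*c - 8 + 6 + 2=-27*c^3 + 93*c^2 - 10*c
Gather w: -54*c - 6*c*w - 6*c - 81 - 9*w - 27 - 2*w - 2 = -60*c + w*(-6*c - 11) - 110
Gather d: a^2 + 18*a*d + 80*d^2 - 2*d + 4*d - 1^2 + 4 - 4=a^2 + 80*d^2 + d*(18*a + 2) - 1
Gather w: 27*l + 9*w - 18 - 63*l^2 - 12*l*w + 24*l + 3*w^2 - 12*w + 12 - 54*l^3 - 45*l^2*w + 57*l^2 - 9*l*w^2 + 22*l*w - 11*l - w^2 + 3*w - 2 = -54*l^3 - 6*l^2 + 40*l + w^2*(2 - 9*l) + w*(-45*l^2 + 10*l) - 8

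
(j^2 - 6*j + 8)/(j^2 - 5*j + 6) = (j - 4)/(j - 3)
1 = 1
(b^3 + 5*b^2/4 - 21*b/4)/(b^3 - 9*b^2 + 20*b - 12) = b*(4*b^2 + 5*b - 21)/(4*(b^3 - 9*b^2 + 20*b - 12))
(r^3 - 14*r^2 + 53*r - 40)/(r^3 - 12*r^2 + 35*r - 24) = (r - 5)/(r - 3)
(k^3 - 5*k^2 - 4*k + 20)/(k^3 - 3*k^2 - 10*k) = (k - 2)/k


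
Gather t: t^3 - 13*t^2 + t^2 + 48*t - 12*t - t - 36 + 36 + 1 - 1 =t^3 - 12*t^2 + 35*t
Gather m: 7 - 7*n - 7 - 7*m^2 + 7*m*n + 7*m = -7*m^2 + m*(7*n + 7) - 7*n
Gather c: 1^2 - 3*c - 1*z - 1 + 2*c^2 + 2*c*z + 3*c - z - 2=2*c^2 + 2*c*z - 2*z - 2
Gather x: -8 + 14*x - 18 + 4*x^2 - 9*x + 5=4*x^2 + 5*x - 21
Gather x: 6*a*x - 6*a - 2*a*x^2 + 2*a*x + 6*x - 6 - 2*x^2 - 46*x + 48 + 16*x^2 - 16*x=-6*a + x^2*(14 - 2*a) + x*(8*a - 56) + 42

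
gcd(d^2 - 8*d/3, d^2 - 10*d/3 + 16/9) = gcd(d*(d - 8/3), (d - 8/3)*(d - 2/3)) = d - 8/3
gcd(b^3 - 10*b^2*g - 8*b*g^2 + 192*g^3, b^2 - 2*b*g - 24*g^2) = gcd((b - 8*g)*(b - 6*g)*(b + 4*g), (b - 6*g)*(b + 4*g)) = b^2 - 2*b*g - 24*g^2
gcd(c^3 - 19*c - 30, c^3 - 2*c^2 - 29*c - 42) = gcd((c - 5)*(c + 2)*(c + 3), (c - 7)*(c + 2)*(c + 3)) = c^2 + 5*c + 6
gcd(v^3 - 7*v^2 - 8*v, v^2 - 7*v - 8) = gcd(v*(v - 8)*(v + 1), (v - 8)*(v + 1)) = v^2 - 7*v - 8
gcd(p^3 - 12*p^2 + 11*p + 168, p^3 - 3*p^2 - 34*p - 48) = p^2 - 5*p - 24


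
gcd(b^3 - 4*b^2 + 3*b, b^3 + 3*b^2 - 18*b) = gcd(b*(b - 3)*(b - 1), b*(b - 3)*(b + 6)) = b^2 - 3*b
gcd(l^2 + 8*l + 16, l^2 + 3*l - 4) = l + 4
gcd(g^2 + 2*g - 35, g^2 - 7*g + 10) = g - 5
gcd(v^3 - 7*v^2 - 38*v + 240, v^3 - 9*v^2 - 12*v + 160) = v^2 - 13*v + 40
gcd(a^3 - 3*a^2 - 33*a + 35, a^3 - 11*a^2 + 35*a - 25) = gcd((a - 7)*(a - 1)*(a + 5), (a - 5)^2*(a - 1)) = a - 1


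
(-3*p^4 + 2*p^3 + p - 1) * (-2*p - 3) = 6*p^5 + 5*p^4 - 6*p^3 - 2*p^2 - p + 3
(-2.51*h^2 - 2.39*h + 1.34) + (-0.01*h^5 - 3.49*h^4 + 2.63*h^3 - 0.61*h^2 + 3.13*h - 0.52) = -0.01*h^5 - 3.49*h^4 + 2.63*h^3 - 3.12*h^2 + 0.74*h + 0.82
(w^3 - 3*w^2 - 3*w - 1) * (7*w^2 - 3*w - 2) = 7*w^5 - 24*w^4 - 14*w^3 + 8*w^2 + 9*w + 2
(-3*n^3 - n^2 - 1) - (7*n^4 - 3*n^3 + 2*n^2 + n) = -7*n^4 - 3*n^2 - n - 1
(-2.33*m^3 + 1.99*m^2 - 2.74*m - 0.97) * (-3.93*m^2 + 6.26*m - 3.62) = 9.1569*m^5 - 22.4065*m^4 + 31.6602*m^3 - 20.5441*m^2 + 3.8466*m + 3.5114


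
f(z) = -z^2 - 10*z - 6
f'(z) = -2*z - 10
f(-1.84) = 9.01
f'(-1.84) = -6.32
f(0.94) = -16.28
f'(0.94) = -11.88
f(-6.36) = 17.15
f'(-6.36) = 2.72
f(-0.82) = 1.53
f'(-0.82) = -8.36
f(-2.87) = 14.46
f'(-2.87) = -4.26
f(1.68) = -25.62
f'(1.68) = -13.36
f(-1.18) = 4.41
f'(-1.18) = -7.64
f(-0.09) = -5.11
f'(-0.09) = -9.82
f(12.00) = -270.00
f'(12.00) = -34.00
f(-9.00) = 3.00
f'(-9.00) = 8.00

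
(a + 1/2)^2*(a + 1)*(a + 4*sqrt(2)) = a^4 + 2*a^3 + 4*sqrt(2)*a^3 + 5*a^2/4 + 8*sqrt(2)*a^2 + a/4 + 5*sqrt(2)*a + sqrt(2)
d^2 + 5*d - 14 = (d - 2)*(d + 7)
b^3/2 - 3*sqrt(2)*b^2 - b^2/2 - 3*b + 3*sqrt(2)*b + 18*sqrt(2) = (b/2 + 1)*(b - 3)*(b - 6*sqrt(2))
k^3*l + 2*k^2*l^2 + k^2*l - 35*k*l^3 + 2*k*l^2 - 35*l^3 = (k - 5*l)*(k + 7*l)*(k*l + l)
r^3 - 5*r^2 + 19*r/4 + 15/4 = (r - 3)*(r - 5/2)*(r + 1/2)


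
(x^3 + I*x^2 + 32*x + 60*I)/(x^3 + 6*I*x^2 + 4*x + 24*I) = (x^2 - I*x + 30)/(x^2 + 4*I*x + 12)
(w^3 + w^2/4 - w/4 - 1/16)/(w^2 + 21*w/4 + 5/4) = (w^2 - 1/4)/(w + 5)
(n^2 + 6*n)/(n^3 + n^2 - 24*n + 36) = n/(n^2 - 5*n + 6)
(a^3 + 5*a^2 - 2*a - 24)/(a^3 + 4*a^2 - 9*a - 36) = (a - 2)/(a - 3)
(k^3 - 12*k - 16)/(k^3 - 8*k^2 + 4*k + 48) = (k + 2)/(k - 6)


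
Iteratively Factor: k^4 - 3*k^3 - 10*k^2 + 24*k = (k)*(k^3 - 3*k^2 - 10*k + 24) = k*(k - 2)*(k^2 - k - 12) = k*(k - 2)*(k + 3)*(k - 4)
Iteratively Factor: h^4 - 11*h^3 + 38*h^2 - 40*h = (h - 5)*(h^3 - 6*h^2 + 8*h) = (h - 5)*(h - 2)*(h^2 - 4*h) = (h - 5)*(h - 4)*(h - 2)*(h)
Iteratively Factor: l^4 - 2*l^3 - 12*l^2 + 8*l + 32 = (l + 2)*(l^3 - 4*l^2 - 4*l + 16) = (l - 4)*(l + 2)*(l^2 - 4) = (l - 4)*(l + 2)^2*(l - 2)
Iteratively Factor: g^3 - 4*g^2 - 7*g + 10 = (g + 2)*(g^2 - 6*g + 5) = (g - 1)*(g + 2)*(g - 5)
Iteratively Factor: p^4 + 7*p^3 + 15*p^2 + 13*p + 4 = (p + 1)*(p^3 + 6*p^2 + 9*p + 4) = (p + 1)*(p + 4)*(p^2 + 2*p + 1) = (p + 1)^2*(p + 4)*(p + 1)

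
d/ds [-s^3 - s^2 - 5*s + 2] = -3*s^2 - 2*s - 5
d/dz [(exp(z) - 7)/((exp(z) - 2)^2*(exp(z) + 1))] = 2*(-exp(2*z) + 10*exp(z) - 1)*exp(z)/(exp(5*z) - 4*exp(4*z) + exp(3*z) + 10*exp(2*z) - 4*exp(z) - 8)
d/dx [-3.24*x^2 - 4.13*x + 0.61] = -6.48*x - 4.13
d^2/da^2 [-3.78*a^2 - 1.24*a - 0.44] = -7.56000000000000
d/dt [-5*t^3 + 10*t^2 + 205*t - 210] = -15*t^2 + 20*t + 205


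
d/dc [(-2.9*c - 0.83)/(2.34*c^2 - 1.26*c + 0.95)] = (6.786*c^2 + 3.8844*c - 3.8008)/(5.4756*c^4 - 5.8968*c^3 + 6.0336*c^2 - 2.394*c + 0.9025)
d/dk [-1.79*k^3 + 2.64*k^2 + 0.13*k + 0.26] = -5.37*k^2 + 5.28*k + 0.13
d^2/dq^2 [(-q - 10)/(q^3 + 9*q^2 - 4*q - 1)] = 2*(-(q + 10)*(3*q^2 + 18*q - 4)^2 + (3*q^2 + 18*q + 3*(q + 3)*(q + 10) - 4)*(q^3 + 9*q^2 - 4*q - 1))/(q^3 + 9*q^2 - 4*q - 1)^3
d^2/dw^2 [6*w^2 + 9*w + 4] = 12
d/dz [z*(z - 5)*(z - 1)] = 3*z^2 - 12*z + 5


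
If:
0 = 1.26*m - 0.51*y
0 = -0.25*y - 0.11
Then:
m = -0.18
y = -0.44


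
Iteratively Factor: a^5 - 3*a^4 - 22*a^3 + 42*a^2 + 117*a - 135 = (a - 5)*(a^4 + 2*a^3 - 12*a^2 - 18*a + 27) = (a - 5)*(a - 1)*(a^3 + 3*a^2 - 9*a - 27) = (a - 5)*(a - 1)*(a + 3)*(a^2 - 9) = (a - 5)*(a - 3)*(a - 1)*(a + 3)*(a + 3)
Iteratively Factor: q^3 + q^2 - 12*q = (q + 4)*(q^2 - 3*q) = (q - 3)*(q + 4)*(q)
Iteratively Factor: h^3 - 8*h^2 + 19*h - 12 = (h - 3)*(h^2 - 5*h + 4) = (h - 3)*(h - 1)*(h - 4)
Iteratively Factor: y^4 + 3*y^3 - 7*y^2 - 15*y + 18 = (y + 3)*(y^3 - 7*y + 6) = (y - 1)*(y + 3)*(y^2 + y - 6) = (y - 1)*(y + 3)^2*(y - 2)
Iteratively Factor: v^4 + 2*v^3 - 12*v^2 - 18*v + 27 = (v + 3)*(v^3 - v^2 - 9*v + 9) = (v + 3)^2*(v^2 - 4*v + 3) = (v - 1)*(v + 3)^2*(v - 3)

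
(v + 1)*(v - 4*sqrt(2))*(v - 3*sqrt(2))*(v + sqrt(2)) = v^4 - 6*sqrt(2)*v^3 + v^3 - 6*sqrt(2)*v^2 + 10*v^2 + 10*v + 24*sqrt(2)*v + 24*sqrt(2)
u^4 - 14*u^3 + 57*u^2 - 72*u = u*(u - 8)*(u - 3)^2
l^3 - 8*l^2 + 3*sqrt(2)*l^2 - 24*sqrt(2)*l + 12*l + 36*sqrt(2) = (l - 6)*(l - 2)*(l + 3*sqrt(2))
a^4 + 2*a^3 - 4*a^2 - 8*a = a*(a - 2)*(a + 2)^2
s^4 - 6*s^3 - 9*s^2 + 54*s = s*(s - 6)*(s - 3)*(s + 3)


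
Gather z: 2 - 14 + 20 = 8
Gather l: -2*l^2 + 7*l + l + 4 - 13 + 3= -2*l^2 + 8*l - 6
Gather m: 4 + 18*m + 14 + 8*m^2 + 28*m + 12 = 8*m^2 + 46*m + 30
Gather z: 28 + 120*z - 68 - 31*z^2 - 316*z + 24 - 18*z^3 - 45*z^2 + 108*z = -18*z^3 - 76*z^2 - 88*z - 16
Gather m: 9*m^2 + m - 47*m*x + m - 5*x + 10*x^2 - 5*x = 9*m^2 + m*(2 - 47*x) + 10*x^2 - 10*x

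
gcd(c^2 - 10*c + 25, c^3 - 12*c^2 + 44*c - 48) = 1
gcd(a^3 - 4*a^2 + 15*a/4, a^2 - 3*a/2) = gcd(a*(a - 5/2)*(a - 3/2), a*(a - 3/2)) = a^2 - 3*a/2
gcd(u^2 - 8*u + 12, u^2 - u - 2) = u - 2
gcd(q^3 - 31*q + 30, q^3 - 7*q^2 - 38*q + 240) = q^2 + q - 30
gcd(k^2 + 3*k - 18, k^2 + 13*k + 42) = k + 6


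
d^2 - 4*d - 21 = (d - 7)*(d + 3)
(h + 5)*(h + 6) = h^2 + 11*h + 30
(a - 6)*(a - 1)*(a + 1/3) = a^3 - 20*a^2/3 + 11*a/3 + 2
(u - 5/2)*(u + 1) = u^2 - 3*u/2 - 5/2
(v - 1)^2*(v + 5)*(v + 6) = v^4 + 9*v^3 + 9*v^2 - 49*v + 30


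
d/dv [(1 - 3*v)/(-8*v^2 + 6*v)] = (-12*v^2 + 8*v - 3)/(2*v^2*(16*v^2 - 24*v + 9))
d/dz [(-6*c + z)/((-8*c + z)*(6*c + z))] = ((-6*c + z)*(8*c - z) + (6*c - z)*(6*c + z) - (6*c + z)*(8*c - z))/((6*c + z)^2*(8*c - z)^2)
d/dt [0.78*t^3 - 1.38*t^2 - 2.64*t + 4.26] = 2.34*t^2 - 2.76*t - 2.64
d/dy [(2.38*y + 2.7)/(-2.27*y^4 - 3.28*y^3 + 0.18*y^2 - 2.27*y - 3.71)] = (16.2078*y^4 + 40.1288*y^3 + 26.1396*y^2 - 0.972*y - 2.7008)/(5.1529*y^8 + 14.8912*y^7 + 9.9412*y^6 + 9.125*y^5 + 31.767*y^4 + 23.5204*y^3 + 3.8173*y^2 + 16.8434*y + 13.7641)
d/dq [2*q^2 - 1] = 4*q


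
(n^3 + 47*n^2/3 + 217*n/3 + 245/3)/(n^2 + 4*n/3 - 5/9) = 3*(n^2 + 14*n + 49)/(3*n - 1)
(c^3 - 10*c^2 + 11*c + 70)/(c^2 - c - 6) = (c^2 - 12*c + 35)/(c - 3)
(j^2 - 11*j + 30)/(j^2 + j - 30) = (j - 6)/(j + 6)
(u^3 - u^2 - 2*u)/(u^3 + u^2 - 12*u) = (u^2 - u - 2)/(u^2 + u - 12)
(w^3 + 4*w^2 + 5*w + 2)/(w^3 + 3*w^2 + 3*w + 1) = (w + 2)/(w + 1)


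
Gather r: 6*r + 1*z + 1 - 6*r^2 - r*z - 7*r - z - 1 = -6*r^2 + r*(-z - 1)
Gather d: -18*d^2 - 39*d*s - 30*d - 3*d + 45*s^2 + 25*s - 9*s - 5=-18*d^2 + d*(-39*s - 33) + 45*s^2 + 16*s - 5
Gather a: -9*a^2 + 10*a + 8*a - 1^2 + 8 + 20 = -9*a^2 + 18*a + 27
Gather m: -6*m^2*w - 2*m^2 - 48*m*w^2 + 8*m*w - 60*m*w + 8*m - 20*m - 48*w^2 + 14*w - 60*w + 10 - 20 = m^2*(-6*w - 2) + m*(-48*w^2 - 52*w - 12) - 48*w^2 - 46*w - 10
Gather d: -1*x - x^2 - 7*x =-x^2 - 8*x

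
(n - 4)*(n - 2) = n^2 - 6*n + 8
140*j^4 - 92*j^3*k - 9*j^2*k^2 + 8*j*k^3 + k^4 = (-2*j + k)^2*(5*j + k)*(7*j + k)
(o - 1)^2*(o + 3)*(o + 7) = o^4 + 8*o^3 + 2*o^2 - 32*o + 21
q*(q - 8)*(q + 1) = q^3 - 7*q^2 - 8*q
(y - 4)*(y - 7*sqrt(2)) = y^2 - 7*sqrt(2)*y - 4*y + 28*sqrt(2)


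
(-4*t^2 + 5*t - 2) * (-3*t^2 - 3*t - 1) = 12*t^4 - 3*t^3 - 5*t^2 + t + 2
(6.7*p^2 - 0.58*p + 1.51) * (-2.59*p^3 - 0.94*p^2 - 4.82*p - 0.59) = -17.353*p^5 - 4.7958*p^4 - 35.6597*p^3 - 2.5768*p^2 - 6.936*p - 0.8909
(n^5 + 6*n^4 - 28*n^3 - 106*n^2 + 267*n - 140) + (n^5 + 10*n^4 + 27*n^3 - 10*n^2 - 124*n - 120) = 2*n^5 + 16*n^4 - n^3 - 116*n^2 + 143*n - 260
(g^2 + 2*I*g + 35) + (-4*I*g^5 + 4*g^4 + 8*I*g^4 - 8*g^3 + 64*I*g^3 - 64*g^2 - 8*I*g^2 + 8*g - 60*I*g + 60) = -4*I*g^5 + 4*g^4 + 8*I*g^4 - 8*g^3 + 64*I*g^3 - 63*g^2 - 8*I*g^2 + 8*g - 58*I*g + 95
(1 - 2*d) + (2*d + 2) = 3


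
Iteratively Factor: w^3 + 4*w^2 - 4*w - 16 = (w + 2)*(w^2 + 2*w - 8) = (w + 2)*(w + 4)*(w - 2)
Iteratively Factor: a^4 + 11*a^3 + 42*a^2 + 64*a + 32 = (a + 4)*(a^3 + 7*a^2 + 14*a + 8) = (a + 2)*(a + 4)*(a^2 + 5*a + 4) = (a + 2)*(a + 4)^2*(a + 1)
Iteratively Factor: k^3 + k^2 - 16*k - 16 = (k - 4)*(k^2 + 5*k + 4) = (k - 4)*(k + 4)*(k + 1)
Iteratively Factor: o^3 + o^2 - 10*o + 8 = (o - 1)*(o^2 + 2*o - 8) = (o - 1)*(o + 4)*(o - 2)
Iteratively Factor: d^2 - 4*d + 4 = (d - 2)*(d - 2)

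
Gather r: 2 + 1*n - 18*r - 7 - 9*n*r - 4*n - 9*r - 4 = -3*n + r*(-9*n - 27) - 9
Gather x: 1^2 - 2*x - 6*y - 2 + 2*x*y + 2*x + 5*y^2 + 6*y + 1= 2*x*y + 5*y^2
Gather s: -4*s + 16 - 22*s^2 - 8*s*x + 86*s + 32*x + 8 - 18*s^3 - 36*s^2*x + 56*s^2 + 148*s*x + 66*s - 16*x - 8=-18*s^3 + s^2*(34 - 36*x) + s*(140*x + 148) + 16*x + 16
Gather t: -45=-45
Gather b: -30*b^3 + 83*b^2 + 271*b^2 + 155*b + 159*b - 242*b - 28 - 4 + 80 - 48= -30*b^3 + 354*b^2 + 72*b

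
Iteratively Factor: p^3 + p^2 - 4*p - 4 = (p + 2)*(p^2 - p - 2) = (p - 2)*(p + 2)*(p + 1)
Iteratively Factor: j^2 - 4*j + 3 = (j - 3)*(j - 1)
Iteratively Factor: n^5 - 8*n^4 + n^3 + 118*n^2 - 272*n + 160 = (n + 4)*(n^4 - 12*n^3 + 49*n^2 - 78*n + 40) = (n - 4)*(n + 4)*(n^3 - 8*n^2 + 17*n - 10) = (n - 4)*(n - 2)*(n + 4)*(n^2 - 6*n + 5) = (n - 4)*(n - 2)*(n - 1)*(n + 4)*(n - 5)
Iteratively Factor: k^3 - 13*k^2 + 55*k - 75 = (k - 5)*(k^2 - 8*k + 15) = (k - 5)*(k - 3)*(k - 5)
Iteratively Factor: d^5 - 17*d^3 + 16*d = (d + 1)*(d^4 - d^3 - 16*d^2 + 16*d) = d*(d + 1)*(d^3 - d^2 - 16*d + 16) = d*(d + 1)*(d + 4)*(d^2 - 5*d + 4) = d*(d - 1)*(d + 1)*(d + 4)*(d - 4)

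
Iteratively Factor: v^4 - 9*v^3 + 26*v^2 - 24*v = (v - 3)*(v^3 - 6*v^2 + 8*v) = (v - 4)*(v - 3)*(v^2 - 2*v) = (v - 4)*(v - 3)*(v - 2)*(v)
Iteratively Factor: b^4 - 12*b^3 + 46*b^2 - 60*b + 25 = (b - 5)*(b^3 - 7*b^2 + 11*b - 5) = (b - 5)*(b - 1)*(b^2 - 6*b + 5) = (b - 5)^2*(b - 1)*(b - 1)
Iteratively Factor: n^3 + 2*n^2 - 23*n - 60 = (n + 3)*(n^2 - n - 20) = (n + 3)*(n + 4)*(n - 5)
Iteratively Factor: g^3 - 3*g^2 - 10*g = (g)*(g^2 - 3*g - 10) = g*(g + 2)*(g - 5)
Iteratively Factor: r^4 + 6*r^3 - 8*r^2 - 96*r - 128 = (r + 2)*(r^3 + 4*r^2 - 16*r - 64) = (r + 2)*(r + 4)*(r^2 - 16) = (r + 2)*(r + 4)^2*(r - 4)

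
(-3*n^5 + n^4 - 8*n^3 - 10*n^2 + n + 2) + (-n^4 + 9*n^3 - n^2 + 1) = -3*n^5 + n^3 - 11*n^2 + n + 3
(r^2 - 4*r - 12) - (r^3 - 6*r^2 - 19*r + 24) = -r^3 + 7*r^2 + 15*r - 36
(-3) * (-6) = 18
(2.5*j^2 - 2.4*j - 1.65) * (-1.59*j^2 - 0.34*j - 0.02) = -3.975*j^4 + 2.966*j^3 + 3.3895*j^2 + 0.609*j + 0.033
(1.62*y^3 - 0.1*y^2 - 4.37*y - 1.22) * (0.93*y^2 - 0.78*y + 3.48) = 1.5066*y^5 - 1.3566*y^4 + 1.6515*y^3 + 1.926*y^2 - 14.256*y - 4.2456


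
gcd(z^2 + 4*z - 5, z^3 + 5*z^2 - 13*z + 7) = z - 1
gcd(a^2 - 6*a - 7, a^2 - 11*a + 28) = a - 7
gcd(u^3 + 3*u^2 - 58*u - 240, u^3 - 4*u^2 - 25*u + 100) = u + 5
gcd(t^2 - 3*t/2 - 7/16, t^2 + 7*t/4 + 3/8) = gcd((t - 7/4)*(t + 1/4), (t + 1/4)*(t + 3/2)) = t + 1/4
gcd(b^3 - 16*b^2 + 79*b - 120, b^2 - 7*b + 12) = b - 3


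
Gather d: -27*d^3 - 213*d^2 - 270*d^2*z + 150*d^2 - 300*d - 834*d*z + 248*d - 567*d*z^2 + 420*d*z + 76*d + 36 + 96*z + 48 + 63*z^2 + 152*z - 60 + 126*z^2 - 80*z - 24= -27*d^3 + d^2*(-270*z - 63) + d*(-567*z^2 - 414*z + 24) + 189*z^2 + 168*z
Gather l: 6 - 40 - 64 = -98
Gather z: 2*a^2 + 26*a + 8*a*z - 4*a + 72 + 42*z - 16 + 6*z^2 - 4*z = 2*a^2 + 22*a + 6*z^2 + z*(8*a + 38) + 56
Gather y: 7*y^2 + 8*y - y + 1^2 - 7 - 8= 7*y^2 + 7*y - 14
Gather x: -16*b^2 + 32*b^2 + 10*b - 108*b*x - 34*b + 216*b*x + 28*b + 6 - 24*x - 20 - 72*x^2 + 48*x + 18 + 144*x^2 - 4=16*b^2 + 4*b + 72*x^2 + x*(108*b + 24)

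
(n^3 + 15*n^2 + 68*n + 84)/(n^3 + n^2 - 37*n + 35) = (n^2 + 8*n + 12)/(n^2 - 6*n + 5)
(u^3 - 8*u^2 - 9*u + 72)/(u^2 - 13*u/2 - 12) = 2*(u^2 - 9)/(2*u + 3)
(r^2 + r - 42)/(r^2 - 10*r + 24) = (r + 7)/(r - 4)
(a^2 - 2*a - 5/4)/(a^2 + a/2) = (a - 5/2)/a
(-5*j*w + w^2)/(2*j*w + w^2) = (-5*j + w)/(2*j + w)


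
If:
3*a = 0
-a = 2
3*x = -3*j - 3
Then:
No Solution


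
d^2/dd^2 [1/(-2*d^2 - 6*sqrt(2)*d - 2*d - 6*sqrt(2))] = (d^2 + d + 3*sqrt(2)*d - (2*d + 1 + 3*sqrt(2))^2 + 3*sqrt(2))/(d^2 + d + 3*sqrt(2)*d + 3*sqrt(2))^3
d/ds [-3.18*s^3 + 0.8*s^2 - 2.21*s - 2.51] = -9.54*s^2 + 1.6*s - 2.21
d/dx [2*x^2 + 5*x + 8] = 4*x + 5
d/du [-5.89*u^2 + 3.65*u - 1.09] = 3.65 - 11.78*u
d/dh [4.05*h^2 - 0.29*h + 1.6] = 8.1*h - 0.29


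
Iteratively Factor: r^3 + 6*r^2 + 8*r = (r)*(r^2 + 6*r + 8) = r*(r + 4)*(r + 2)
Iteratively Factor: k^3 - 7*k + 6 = (k - 2)*(k^2 + 2*k - 3) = (k - 2)*(k - 1)*(k + 3)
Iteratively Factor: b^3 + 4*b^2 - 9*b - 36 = (b + 4)*(b^2 - 9) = (b - 3)*(b + 4)*(b + 3)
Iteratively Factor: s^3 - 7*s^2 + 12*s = (s - 3)*(s^2 - 4*s) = s*(s - 3)*(s - 4)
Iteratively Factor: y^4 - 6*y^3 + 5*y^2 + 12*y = (y + 1)*(y^3 - 7*y^2 + 12*y) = y*(y + 1)*(y^2 - 7*y + 12) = y*(y - 3)*(y + 1)*(y - 4)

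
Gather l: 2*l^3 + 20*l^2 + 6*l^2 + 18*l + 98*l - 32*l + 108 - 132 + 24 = 2*l^3 + 26*l^2 + 84*l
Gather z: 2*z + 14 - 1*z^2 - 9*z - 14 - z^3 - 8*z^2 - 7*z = -z^3 - 9*z^2 - 14*z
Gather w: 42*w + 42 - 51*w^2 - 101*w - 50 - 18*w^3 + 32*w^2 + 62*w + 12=-18*w^3 - 19*w^2 + 3*w + 4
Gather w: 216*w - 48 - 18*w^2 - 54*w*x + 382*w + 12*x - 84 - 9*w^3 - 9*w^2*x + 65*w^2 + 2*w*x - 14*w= -9*w^3 + w^2*(47 - 9*x) + w*(584 - 52*x) + 12*x - 132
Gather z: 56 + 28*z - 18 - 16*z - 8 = 12*z + 30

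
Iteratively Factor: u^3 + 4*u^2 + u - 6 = (u + 2)*(u^2 + 2*u - 3) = (u + 2)*(u + 3)*(u - 1)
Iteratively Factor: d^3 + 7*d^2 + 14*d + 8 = (d + 1)*(d^2 + 6*d + 8) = (d + 1)*(d + 2)*(d + 4)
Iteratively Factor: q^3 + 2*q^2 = (q)*(q^2 + 2*q) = q*(q + 2)*(q)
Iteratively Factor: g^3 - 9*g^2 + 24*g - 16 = (g - 4)*(g^2 - 5*g + 4) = (g - 4)^2*(g - 1)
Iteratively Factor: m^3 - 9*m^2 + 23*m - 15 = (m - 5)*(m^2 - 4*m + 3) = (m - 5)*(m - 3)*(m - 1)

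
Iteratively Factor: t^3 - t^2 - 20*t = (t - 5)*(t^2 + 4*t) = t*(t - 5)*(t + 4)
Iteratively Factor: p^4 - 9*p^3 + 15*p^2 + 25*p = (p - 5)*(p^3 - 4*p^2 - 5*p) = p*(p - 5)*(p^2 - 4*p - 5) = p*(p - 5)^2*(p + 1)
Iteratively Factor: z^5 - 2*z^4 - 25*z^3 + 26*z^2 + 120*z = (z - 3)*(z^4 + z^3 - 22*z^2 - 40*z) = (z - 5)*(z - 3)*(z^3 + 6*z^2 + 8*z) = (z - 5)*(z - 3)*(z + 4)*(z^2 + 2*z) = (z - 5)*(z - 3)*(z + 2)*(z + 4)*(z)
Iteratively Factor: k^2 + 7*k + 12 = (k + 3)*(k + 4)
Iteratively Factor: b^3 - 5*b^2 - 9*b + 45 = (b - 5)*(b^2 - 9) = (b - 5)*(b + 3)*(b - 3)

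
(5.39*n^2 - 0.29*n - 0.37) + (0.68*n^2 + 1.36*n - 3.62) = 6.07*n^2 + 1.07*n - 3.99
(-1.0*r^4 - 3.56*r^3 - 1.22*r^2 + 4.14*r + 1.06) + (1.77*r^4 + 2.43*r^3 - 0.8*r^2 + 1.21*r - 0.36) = 0.77*r^4 - 1.13*r^3 - 2.02*r^2 + 5.35*r + 0.7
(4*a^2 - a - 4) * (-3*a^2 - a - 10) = -12*a^4 - a^3 - 27*a^2 + 14*a + 40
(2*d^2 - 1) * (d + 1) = 2*d^3 + 2*d^2 - d - 1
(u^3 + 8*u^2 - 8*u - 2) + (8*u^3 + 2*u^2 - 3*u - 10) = 9*u^3 + 10*u^2 - 11*u - 12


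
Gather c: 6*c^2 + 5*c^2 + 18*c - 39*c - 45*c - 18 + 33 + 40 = 11*c^2 - 66*c + 55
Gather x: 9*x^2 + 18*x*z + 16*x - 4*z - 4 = 9*x^2 + x*(18*z + 16) - 4*z - 4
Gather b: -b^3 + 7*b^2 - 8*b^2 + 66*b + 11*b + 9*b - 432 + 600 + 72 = -b^3 - b^2 + 86*b + 240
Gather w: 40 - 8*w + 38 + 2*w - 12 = 66 - 6*w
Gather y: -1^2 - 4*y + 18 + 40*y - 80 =36*y - 63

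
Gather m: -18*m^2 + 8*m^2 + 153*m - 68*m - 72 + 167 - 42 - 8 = -10*m^2 + 85*m + 45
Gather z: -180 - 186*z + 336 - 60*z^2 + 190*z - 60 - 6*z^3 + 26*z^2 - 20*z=-6*z^3 - 34*z^2 - 16*z + 96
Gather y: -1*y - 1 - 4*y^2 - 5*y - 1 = -4*y^2 - 6*y - 2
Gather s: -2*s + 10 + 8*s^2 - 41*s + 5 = 8*s^2 - 43*s + 15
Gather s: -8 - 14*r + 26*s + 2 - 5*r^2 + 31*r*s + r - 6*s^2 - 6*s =-5*r^2 - 13*r - 6*s^2 + s*(31*r + 20) - 6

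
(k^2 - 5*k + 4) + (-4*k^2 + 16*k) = -3*k^2 + 11*k + 4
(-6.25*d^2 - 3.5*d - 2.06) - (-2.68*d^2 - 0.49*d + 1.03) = -3.57*d^2 - 3.01*d - 3.09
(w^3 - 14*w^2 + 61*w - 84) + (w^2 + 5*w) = w^3 - 13*w^2 + 66*w - 84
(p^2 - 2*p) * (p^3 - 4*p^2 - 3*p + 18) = p^5 - 6*p^4 + 5*p^3 + 24*p^2 - 36*p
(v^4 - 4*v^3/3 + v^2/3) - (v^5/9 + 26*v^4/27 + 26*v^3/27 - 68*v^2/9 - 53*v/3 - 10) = -v^5/9 + v^4/27 - 62*v^3/27 + 71*v^2/9 + 53*v/3 + 10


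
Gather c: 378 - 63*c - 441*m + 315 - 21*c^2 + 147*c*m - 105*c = -21*c^2 + c*(147*m - 168) - 441*m + 693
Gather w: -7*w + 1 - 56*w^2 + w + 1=-56*w^2 - 6*w + 2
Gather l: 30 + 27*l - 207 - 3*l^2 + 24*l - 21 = -3*l^2 + 51*l - 198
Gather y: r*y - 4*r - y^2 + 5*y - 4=-4*r - y^2 + y*(r + 5) - 4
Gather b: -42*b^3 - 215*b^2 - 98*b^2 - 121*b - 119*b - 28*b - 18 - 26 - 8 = -42*b^3 - 313*b^2 - 268*b - 52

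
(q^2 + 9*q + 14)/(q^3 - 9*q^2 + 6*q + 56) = (q + 7)/(q^2 - 11*q + 28)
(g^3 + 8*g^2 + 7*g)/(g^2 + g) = g + 7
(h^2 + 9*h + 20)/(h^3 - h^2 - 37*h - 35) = (h + 4)/(h^2 - 6*h - 7)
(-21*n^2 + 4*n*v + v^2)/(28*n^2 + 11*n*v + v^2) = (-3*n + v)/(4*n + v)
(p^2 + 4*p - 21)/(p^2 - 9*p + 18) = (p + 7)/(p - 6)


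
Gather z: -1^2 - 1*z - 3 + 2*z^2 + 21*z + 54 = 2*z^2 + 20*z + 50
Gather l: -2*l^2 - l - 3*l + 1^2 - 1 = -2*l^2 - 4*l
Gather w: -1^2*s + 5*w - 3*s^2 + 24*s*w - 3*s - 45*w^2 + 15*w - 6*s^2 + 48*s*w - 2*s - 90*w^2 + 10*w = -9*s^2 - 6*s - 135*w^2 + w*(72*s + 30)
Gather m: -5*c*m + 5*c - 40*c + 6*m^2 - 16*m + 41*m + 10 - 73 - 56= -35*c + 6*m^2 + m*(25 - 5*c) - 119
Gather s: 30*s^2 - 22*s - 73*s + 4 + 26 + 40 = 30*s^2 - 95*s + 70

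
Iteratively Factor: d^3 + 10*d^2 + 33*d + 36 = (d + 4)*(d^2 + 6*d + 9) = (d + 3)*(d + 4)*(d + 3)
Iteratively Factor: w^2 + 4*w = (w + 4)*(w)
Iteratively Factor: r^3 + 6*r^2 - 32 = (r + 4)*(r^2 + 2*r - 8) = (r - 2)*(r + 4)*(r + 4)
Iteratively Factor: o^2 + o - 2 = (o + 2)*(o - 1)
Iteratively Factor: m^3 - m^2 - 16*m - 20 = (m + 2)*(m^2 - 3*m - 10) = (m - 5)*(m + 2)*(m + 2)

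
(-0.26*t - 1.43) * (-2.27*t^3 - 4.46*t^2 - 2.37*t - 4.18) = 0.5902*t^4 + 4.4057*t^3 + 6.994*t^2 + 4.4759*t + 5.9774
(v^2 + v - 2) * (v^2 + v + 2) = v^4 + 2*v^3 + v^2 - 4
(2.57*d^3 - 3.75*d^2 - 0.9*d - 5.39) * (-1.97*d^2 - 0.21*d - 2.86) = -5.0629*d^5 + 6.8478*d^4 - 4.7897*d^3 + 21.5323*d^2 + 3.7059*d + 15.4154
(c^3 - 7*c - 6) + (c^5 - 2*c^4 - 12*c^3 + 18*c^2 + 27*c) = c^5 - 2*c^4 - 11*c^3 + 18*c^2 + 20*c - 6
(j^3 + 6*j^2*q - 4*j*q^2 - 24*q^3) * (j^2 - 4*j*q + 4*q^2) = j^5 + 2*j^4*q - 24*j^3*q^2 + 16*j^2*q^3 + 80*j*q^4 - 96*q^5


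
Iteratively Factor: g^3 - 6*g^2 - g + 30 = (g - 5)*(g^2 - g - 6) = (g - 5)*(g - 3)*(g + 2)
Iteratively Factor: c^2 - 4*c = (c)*(c - 4)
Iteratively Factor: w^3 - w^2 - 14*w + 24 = (w - 3)*(w^2 + 2*w - 8) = (w - 3)*(w + 4)*(w - 2)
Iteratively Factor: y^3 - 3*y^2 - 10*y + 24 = (y - 4)*(y^2 + y - 6) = (y - 4)*(y + 3)*(y - 2)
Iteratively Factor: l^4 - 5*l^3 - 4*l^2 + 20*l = (l - 5)*(l^3 - 4*l) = (l - 5)*(l - 2)*(l^2 + 2*l) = l*(l - 5)*(l - 2)*(l + 2)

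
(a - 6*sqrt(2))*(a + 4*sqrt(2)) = a^2 - 2*sqrt(2)*a - 48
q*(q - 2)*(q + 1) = q^3 - q^2 - 2*q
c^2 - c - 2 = (c - 2)*(c + 1)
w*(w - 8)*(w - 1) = w^3 - 9*w^2 + 8*w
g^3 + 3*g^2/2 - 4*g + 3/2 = (g - 1)*(g - 1/2)*(g + 3)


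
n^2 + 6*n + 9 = (n + 3)^2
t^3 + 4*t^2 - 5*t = t*(t - 1)*(t + 5)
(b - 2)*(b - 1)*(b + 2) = b^3 - b^2 - 4*b + 4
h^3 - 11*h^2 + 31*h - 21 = (h - 7)*(h - 3)*(h - 1)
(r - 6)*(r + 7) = r^2 + r - 42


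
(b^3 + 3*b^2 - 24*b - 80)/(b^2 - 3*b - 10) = (b^2 + 8*b + 16)/(b + 2)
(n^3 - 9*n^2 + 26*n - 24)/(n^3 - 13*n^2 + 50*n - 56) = (n - 3)/(n - 7)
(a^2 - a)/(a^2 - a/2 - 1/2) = 2*a/(2*a + 1)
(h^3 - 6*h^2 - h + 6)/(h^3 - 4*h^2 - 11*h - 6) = (h - 1)/(h + 1)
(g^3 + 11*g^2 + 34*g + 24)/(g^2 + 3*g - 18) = (g^2 + 5*g + 4)/(g - 3)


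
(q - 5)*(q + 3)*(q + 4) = q^3 + 2*q^2 - 23*q - 60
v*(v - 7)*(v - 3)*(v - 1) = v^4 - 11*v^3 + 31*v^2 - 21*v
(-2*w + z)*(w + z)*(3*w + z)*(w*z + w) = -6*w^4*z - 6*w^4 - 5*w^3*z^2 - 5*w^3*z + 2*w^2*z^3 + 2*w^2*z^2 + w*z^4 + w*z^3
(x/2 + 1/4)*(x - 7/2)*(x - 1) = x^3/2 - 2*x^2 + 5*x/8 + 7/8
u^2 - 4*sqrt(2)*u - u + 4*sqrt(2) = (u - 1)*(u - 4*sqrt(2))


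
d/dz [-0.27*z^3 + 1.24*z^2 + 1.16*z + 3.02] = -0.81*z^2 + 2.48*z + 1.16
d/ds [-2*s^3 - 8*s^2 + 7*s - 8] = -6*s^2 - 16*s + 7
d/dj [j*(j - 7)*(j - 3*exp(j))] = -3*j^2*exp(j) + 3*j^2 + 15*j*exp(j) - 14*j + 21*exp(j)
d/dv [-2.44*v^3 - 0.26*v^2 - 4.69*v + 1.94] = -7.32*v^2 - 0.52*v - 4.69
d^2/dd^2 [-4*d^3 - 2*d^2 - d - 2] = -24*d - 4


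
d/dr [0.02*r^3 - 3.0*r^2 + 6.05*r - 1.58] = 0.06*r^2 - 6.0*r + 6.05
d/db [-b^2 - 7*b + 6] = -2*b - 7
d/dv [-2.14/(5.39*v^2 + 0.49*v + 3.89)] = (23.0692*v + 1.0486)/(5.39*v^2 + 0.49*v + 3.89)^2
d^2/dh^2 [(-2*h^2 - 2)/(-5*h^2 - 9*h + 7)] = 60*(-3*h^3 + 12*h^2 + 9*h + 11)/(125*h^6 + 675*h^5 + 690*h^4 - 1161*h^3 - 966*h^2 + 1323*h - 343)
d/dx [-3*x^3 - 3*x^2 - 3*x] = -9*x^2 - 6*x - 3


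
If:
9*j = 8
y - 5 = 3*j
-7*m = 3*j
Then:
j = 8/9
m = -8/21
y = 23/3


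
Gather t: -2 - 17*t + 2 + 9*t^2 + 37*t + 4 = 9*t^2 + 20*t + 4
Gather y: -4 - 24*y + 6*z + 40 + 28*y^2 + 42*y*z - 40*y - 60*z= 28*y^2 + y*(42*z - 64) - 54*z + 36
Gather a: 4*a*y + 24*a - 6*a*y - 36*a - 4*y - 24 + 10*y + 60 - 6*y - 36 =a*(-2*y - 12)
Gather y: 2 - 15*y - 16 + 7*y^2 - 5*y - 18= 7*y^2 - 20*y - 32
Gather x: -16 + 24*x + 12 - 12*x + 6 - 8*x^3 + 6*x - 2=-8*x^3 + 18*x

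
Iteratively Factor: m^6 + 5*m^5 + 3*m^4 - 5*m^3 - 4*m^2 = (m + 1)*(m^5 + 4*m^4 - m^3 - 4*m^2) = m*(m + 1)*(m^4 + 4*m^3 - m^2 - 4*m) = m*(m + 1)^2*(m^3 + 3*m^2 - 4*m) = m*(m - 1)*(m + 1)^2*(m^2 + 4*m) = m*(m - 1)*(m + 1)^2*(m + 4)*(m)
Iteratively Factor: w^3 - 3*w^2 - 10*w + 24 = (w - 2)*(w^2 - w - 12) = (w - 2)*(w + 3)*(w - 4)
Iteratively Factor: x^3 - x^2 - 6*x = (x - 3)*(x^2 + 2*x) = (x - 3)*(x + 2)*(x)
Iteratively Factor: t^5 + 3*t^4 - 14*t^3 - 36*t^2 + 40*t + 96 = (t + 4)*(t^4 - t^3 - 10*t^2 + 4*t + 24) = (t - 2)*(t + 4)*(t^3 + t^2 - 8*t - 12) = (t - 2)*(t + 2)*(t + 4)*(t^2 - t - 6) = (t - 3)*(t - 2)*(t + 2)*(t + 4)*(t + 2)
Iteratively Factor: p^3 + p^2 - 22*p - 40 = (p + 2)*(p^2 - p - 20) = (p - 5)*(p + 2)*(p + 4)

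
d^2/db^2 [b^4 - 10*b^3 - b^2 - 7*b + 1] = 12*b^2 - 60*b - 2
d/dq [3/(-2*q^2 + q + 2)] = 3*(4*q - 1)/(-2*q^2 + q + 2)^2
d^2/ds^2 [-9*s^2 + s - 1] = -18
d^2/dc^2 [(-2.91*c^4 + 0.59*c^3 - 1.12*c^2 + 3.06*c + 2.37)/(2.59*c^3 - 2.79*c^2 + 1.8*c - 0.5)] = (1.13686837721616e-13*c^8 - 24.6699679999999*c^6 + 171.730656*c^5 + 17.6773079999999*c^4 - 242.38024*c^3 + 221.994342*c^2 - 77.72514*c + 13.6933)/(17.373979*c^9 - 56.146797*c^8 + 96.706197*c^7 - 109.821669*c^6 + 88.88724*c^5 - 52.78095*c^4 + 22.8405*c^3 - 6.9525*c^2 + 1.35*c - 0.125)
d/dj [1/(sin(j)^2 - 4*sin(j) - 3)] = 2*(2 - sin(j))*cos(j)/(4*sin(j) + cos(j)^2 + 2)^2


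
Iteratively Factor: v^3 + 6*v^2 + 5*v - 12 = (v + 3)*(v^2 + 3*v - 4) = (v + 3)*(v + 4)*(v - 1)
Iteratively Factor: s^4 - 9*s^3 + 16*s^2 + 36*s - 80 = (s - 5)*(s^3 - 4*s^2 - 4*s + 16) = (s - 5)*(s - 4)*(s^2 - 4) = (s - 5)*(s - 4)*(s + 2)*(s - 2)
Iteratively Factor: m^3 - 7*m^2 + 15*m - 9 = (m - 3)*(m^2 - 4*m + 3) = (m - 3)^2*(m - 1)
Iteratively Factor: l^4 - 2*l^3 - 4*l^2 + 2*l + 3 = (l + 1)*(l^3 - 3*l^2 - l + 3) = (l - 3)*(l + 1)*(l^2 - 1) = (l - 3)*(l + 1)^2*(l - 1)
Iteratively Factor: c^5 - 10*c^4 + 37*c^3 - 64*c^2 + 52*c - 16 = (c - 4)*(c^4 - 6*c^3 + 13*c^2 - 12*c + 4) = (c - 4)*(c - 2)*(c^3 - 4*c^2 + 5*c - 2) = (c - 4)*(c - 2)*(c - 1)*(c^2 - 3*c + 2) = (c - 4)*(c - 2)*(c - 1)^2*(c - 2)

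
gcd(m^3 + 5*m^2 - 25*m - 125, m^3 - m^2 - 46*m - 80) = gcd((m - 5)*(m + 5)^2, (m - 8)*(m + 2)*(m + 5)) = m + 5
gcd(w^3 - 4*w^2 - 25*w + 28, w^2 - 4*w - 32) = w + 4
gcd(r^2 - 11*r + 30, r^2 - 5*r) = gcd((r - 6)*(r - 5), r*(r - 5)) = r - 5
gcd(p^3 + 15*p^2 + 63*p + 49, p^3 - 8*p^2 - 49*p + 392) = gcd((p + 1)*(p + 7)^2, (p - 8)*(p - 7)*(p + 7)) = p + 7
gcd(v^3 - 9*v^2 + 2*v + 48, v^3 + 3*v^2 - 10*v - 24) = v^2 - v - 6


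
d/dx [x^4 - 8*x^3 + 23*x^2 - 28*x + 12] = 4*x^3 - 24*x^2 + 46*x - 28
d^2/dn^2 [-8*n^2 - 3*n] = -16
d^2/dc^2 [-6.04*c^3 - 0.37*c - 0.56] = -36.24*c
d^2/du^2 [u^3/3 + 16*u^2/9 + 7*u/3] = 2*u + 32/9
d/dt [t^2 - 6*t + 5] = 2*t - 6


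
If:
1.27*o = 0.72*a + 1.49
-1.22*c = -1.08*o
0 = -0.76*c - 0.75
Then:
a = -4.04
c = -0.99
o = -1.11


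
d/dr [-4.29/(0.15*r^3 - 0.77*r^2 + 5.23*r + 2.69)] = (1.9305*r^2 - 6.6066*r + 22.4367)/(0.15*r^3 - 0.77*r^2 + 5.23*r + 2.69)^2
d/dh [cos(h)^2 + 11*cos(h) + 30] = -(2*cos(h) + 11)*sin(h)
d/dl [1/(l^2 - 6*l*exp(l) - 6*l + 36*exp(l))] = 2*(3*l*exp(l) - l - 15*exp(l) + 3)/(l^2 - 6*l*exp(l) - 6*l + 36*exp(l))^2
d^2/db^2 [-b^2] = -2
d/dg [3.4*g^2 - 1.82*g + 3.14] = 6.8*g - 1.82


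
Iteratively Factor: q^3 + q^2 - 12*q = (q + 4)*(q^2 - 3*q) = (q - 3)*(q + 4)*(q)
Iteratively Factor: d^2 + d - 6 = (d + 3)*(d - 2)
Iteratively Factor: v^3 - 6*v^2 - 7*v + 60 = (v + 3)*(v^2 - 9*v + 20) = (v - 5)*(v + 3)*(v - 4)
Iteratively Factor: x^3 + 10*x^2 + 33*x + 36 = (x + 3)*(x^2 + 7*x + 12) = (x + 3)*(x + 4)*(x + 3)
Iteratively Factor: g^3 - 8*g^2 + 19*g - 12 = (g - 1)*(g^2 - 7*g + 12) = (g - 4)*(g - 1)*(g - 3)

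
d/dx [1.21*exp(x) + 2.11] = 1.21*exp(x)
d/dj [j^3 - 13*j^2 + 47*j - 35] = 3*j^2 - 26*j + 47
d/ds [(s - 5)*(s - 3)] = 2*s - 8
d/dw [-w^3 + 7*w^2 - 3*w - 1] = -3*w^2 + 14*w - 3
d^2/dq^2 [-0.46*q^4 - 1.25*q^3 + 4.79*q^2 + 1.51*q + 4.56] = -5.52*q^2 - 7.5*q + 9.58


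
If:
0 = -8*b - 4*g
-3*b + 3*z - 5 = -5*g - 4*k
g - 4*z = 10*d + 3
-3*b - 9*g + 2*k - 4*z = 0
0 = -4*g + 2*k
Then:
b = -4/19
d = -21/190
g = 8/19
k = 16/19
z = -7/19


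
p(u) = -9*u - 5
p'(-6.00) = -9.00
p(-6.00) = 49.00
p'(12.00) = -9.00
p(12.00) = -113.00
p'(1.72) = -9.00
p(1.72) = -20.48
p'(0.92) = -9.00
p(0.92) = -13.28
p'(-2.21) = -9.00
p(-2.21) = 14.89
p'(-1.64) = -9.00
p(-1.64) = 9.76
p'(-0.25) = -9.00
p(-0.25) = -2.75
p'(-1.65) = -9.00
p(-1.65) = 9.85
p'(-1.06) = -9.00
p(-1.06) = 4.54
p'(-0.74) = -9.00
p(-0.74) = 1.66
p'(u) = -9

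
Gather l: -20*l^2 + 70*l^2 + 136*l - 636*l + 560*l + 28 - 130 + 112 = 50*l^2 + 60*l + 10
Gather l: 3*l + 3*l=6*l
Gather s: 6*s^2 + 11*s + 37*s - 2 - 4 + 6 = 6*s^2 + 48*s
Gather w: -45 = -45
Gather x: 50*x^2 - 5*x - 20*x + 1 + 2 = 50*x^2 - 25*x + 3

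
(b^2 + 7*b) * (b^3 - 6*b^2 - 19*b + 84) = b^5 + b^4 - 61*b^3 - 49*b^2 + 588*b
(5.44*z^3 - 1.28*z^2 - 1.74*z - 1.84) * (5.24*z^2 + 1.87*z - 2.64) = 28.5056*z^5 + 3.4656*z^4 - 25.8728*z^3 - 9.5162*z^2 + 1.1528*z + 4.8576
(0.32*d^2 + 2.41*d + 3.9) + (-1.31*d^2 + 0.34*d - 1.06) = -0.99*d^2 + 2.75*d + 2.84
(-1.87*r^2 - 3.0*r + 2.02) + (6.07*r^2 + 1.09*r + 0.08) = 4.2*r^2 - 1.91*r + 2.1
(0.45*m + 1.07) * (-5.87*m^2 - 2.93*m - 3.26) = -2.6415*m^3 - 7.5994*m^2 - 4.6021*m - 3.4882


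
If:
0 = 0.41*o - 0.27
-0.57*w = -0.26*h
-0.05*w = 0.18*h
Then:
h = 0.00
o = 0.66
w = 0.00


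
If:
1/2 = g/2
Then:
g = 1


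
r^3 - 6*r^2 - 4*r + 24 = (r - 6)*(r - 2)*(r + 2)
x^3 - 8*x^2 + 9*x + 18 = (x - 6)*(x - 3)*(x + 1)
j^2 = j^2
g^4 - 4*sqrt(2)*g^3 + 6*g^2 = g^2*(g - 3*sqrt(2))*(g - sqrt(2))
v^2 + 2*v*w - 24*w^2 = (v - 4*w)*(v + 6*w)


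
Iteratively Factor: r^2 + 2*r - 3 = (r + 3)*(r - 1)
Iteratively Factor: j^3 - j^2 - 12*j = (j)*(j^2 - j - 12) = j*(j - 4)*(j + 3)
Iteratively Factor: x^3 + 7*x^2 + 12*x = (x)*(x^2 + 7*x + 12) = x*(x + 3)*(x + 4)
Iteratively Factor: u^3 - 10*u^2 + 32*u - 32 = (u - 4)*(u^2 - 6*u + 8) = (u - 4)*(u - 2)*(u - 4)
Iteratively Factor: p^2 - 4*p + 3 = (p - 1)*(p - 3)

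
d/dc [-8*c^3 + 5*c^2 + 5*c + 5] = -24*c^2 + 10*c + 5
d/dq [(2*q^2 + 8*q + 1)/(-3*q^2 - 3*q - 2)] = (18*q^2 - 2*q - 13)/(9*q^4 + 18*q^3 + 21*q^2 + 12*q + 4)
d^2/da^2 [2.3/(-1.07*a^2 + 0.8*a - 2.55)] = (5.26654*a^2 - 3.9376*a - 2.3*(2.14*a - 0.8)*(4.28*a - 1.6) + 12.5511)/(1.07*a^2 - 0.8*a + 2.55)^3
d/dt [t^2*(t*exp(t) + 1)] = t*(t^2*exp(t) + 3*t*exp(t) + 2)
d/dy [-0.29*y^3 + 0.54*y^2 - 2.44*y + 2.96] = -0.87*y^2 + 1.08*y - 2.44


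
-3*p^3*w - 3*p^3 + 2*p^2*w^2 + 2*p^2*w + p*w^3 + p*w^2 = (-p + w)*(3*p + w)*(p*w + p)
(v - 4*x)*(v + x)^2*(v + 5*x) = v^4 + 3*v^3*x - 17*v^2*x^2 - 39*v*x^3 - 20*x^4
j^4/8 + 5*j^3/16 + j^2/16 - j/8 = j*(j/4 + 1/2)*(j/2 + 1/2)*(j - 1/2)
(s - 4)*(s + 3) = s^2 - s - 12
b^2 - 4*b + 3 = (b - 3)*(b - 1)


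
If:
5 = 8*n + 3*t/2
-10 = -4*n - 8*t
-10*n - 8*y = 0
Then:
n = 25/58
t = 30/29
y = -125/232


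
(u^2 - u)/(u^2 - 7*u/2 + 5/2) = 2*u/(2*u - 5)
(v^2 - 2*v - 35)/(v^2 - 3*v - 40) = (v - 7)/(v - 8)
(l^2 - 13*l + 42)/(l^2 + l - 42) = (l - 7)/(l + 7)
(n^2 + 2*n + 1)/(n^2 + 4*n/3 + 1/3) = 3*(n + 1)/(3*n + 1)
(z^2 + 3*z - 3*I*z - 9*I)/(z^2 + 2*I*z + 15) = (z + 3)/(z + 5*I)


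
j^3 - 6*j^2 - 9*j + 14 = (j - 7)*(j - 1)*(j + 2)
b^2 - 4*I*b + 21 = (b - 7*I)*(b + 3*I)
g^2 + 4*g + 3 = (g + 1)*(g + 3)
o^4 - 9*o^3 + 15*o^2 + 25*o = o*(o - 5)^2*(o + 1)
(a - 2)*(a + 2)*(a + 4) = a^3 + 4*a^2 - 4*a - 16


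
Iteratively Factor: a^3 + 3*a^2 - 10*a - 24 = (a + 2)*(a^2 + a - 12) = (a - 3)*(a + 2)*(a + 4)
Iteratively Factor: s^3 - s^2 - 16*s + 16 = (s - 1)*(s^2 - 16) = (s - 4)*(s - 1)*(s + 4)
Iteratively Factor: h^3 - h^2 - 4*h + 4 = (h + 2)*(h^2 - 3*h + 2) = (h - 1)*(h + 2)*(h - 2)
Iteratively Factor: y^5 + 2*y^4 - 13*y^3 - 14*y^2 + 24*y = (y - 3)*(y^4 + 5*y^3 + 2*y^2 - 8*y) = (y - 3)*(y - 1)*(y^3 + 6*y^2 + 8*y) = y*(y - 3)*(y - 1)*(y^2 + 6*y + 8) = y*(y - 3)*(y - 1)*(y + 2)*(y + 4)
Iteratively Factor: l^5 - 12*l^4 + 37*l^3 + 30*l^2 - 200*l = (l - 5)*(l^4 - 7*l^3 + 2*l^2 + 40*l) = (l - 5)^2*(l^3 - 2*l^2 - 8*l) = (l - 5)^2*(l + 2)*(l^2 - 4*l) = l*(l - 5)^2*(l + 2)*(l - 4)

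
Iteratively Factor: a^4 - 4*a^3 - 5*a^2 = (a + 1)*(a^3 - 5*a^2) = a*(a + 1)*(a^2 - 5*a) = a*(a - 5)*(a + 1)*(a)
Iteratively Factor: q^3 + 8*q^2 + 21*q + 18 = (q + 2)*(q^2 + 6*q + 9) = (q + 2)*(q + 3)*(q + 3)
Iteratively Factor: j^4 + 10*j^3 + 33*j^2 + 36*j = (j)*(j^3 + 10*j^2 + 33*j + 36) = j*(j + 4)*(j^2 + 6*j + 9) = j*(j + 3)*(j + 4)*(j + 3)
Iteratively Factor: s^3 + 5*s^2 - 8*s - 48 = (s + 4)*(s^2 + s - 12) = (s + 4)^2*(s - 3)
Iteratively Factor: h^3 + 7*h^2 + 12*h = (h + 4)*(h^2 + 3*h) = (h + 3)*(h + 4)*(h)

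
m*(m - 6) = m^2 - 6*m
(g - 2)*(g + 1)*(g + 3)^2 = g^4 + 5*g^3 + g^2 - 21*g - 18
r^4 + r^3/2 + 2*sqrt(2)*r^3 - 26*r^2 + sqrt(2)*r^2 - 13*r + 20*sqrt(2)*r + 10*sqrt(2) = (r + 1/2)*(r - 2*sqrt(2))*(r - sqrt(2))*(r + 5*sqrt(2))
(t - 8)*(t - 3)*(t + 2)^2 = t^4 - 7*t^3 - 16*t^2 + 52*t + 96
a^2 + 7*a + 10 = (a + 2)*(a + 5)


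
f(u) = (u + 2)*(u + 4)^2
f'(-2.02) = 3.84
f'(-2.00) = 4.00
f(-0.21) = 25.71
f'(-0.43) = 23.95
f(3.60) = 323.46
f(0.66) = 57.76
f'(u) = (u + 2)*(2*u + 8) + (u + 4)^2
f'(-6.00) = 20.00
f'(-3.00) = -1.00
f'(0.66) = 46.51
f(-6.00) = -16.00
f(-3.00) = -1.00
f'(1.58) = 71.09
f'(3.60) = 142.88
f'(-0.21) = 27.93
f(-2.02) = -0.08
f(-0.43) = 20.01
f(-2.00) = 0.00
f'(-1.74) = 6.28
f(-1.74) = 1.33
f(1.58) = 111.47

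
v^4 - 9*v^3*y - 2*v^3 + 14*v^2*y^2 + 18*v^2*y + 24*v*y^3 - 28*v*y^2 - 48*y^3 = (v - 2)*(v - 6*y)*(v - 4*y)*(v + y)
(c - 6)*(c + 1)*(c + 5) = c^3 - 31*c - 30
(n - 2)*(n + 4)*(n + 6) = n^3 + 8*n^2 + 4*n - 48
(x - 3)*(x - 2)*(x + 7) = x^3 + 2*x^2 - 29*x + 42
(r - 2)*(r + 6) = r^2 + 4*r - 12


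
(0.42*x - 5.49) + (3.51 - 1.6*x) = -1.18*x - 1.98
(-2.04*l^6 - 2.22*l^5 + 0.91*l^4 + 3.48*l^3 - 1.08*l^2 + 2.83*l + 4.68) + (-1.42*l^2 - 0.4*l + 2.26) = -2.04*l^6 - 2.22*l^5 + 0.91*l^4 + 3.48*l^3 - 2.5*l^2 + 2.43*l + 6.94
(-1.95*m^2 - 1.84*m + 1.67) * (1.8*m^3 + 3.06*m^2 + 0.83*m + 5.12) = -3.51*m^5 - 9.279*m^4 - 4.2429*m^3 - 6.401*m^2 - 8.0347*m + 8.5504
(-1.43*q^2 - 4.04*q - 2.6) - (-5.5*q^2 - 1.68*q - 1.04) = 4.07*q^2 - 2.36*q - 1.56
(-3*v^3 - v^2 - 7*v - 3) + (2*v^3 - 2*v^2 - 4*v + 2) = -v^3 - 3*v^2 - 11*v - 1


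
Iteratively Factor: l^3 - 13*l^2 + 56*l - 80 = (l - 5)*(l^2 - 8*l + 16) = (l - 5)*(l - 4)*(l - 4)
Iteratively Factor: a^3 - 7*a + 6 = (a - 1)*(a^2 + a - 6) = (a - 1)*(a + 3)*(a - 2)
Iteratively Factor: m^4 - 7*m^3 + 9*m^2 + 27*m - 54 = (m - 3)*(m^3 - 4*m^2 - 3*m + 18) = (m - 3)*(m + 2)*(m^2 - 6*m + 9) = (m - 3)^2*(m + 2)*(m - 3)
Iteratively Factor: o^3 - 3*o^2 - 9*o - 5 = (o - 5)*(o^2 + 2*o + 1) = (o - 5)*(o + 1)*(o + 1)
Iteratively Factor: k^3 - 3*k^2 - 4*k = (k + 1)*(k^2 - 4*k) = (k - 4)*(k + 1)*(k)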